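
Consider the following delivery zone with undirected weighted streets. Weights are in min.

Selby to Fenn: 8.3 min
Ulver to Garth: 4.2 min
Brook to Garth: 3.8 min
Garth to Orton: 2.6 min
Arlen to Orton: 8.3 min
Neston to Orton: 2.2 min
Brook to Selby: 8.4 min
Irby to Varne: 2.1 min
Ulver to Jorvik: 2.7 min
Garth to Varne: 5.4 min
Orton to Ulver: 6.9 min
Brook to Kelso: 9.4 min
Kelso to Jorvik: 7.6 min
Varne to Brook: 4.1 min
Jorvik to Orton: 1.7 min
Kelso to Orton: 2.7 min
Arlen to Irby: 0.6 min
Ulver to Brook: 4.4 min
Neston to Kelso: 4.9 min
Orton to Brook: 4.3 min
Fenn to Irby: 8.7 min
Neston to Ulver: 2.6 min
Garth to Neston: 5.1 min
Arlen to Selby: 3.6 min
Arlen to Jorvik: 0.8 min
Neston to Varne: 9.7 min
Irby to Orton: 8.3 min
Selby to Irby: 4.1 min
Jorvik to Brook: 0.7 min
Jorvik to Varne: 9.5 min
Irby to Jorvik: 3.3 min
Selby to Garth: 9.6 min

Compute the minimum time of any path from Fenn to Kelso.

14.5 min

Enumerating some paths:
Fenn - Irby - Jorvik - Orton - Kelso: 8.7+3.3+1.7+2.7 = 16.4
Fenn - Irby - Arlen - Jorvik - Orton - Kelso: 8.7+0.6+0.8+1.7+2.7 = 14.5
Cheapest is Fenn - Irby - Arlen - Jorvik - Orton - Kelso at 14.5 min.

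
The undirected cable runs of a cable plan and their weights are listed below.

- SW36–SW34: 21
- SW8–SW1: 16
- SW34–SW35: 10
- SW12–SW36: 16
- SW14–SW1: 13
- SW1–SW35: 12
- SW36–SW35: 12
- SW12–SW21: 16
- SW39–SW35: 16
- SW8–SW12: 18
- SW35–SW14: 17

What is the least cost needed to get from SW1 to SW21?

Compare a few routes:
SW1 → SW35 → SW36 → SW12 → SW21: 12+12+16+16 = 56
SW1 → SW8 → SW12 → SW21: 16+18+16 = 50
The minimum is 50 via SW1 → SW8 → SW12 → SW21.

50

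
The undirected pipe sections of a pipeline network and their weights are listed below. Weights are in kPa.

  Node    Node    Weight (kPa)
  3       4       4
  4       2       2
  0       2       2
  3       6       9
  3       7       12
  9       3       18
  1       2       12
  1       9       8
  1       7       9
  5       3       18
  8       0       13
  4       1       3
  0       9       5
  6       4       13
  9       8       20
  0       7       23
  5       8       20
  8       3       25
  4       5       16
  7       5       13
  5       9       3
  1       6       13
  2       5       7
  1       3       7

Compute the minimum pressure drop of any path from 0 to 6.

Shortest distances from 0:
0: 0
2: 2  (via 0)
4: 4  (via 2)
9: 5  (via 0)
1: 7  (via 4)
3: 8  (via 4)
5: 8  (via 9)
8: 13  (via 0)
7: 16  (via 1)
6: 17  (via 4)
Shortest route: 0–2–4–6 = 17 kPa.

17 kPa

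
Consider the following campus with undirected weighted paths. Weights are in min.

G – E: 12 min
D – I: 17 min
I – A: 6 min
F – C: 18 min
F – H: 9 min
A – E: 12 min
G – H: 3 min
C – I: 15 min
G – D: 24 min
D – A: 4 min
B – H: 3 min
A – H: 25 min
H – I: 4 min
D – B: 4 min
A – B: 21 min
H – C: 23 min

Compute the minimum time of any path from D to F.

Running Dijkstra from D:
D: 0
A: 4  (via D)
B: 4  (via D)
H: 7  (via B)
G: 10  (via H)
I: 10  (via A)
E: 16  (via A)
F: 16  (via H)
Shortest route: D → B → H → F = 16 min.

16 min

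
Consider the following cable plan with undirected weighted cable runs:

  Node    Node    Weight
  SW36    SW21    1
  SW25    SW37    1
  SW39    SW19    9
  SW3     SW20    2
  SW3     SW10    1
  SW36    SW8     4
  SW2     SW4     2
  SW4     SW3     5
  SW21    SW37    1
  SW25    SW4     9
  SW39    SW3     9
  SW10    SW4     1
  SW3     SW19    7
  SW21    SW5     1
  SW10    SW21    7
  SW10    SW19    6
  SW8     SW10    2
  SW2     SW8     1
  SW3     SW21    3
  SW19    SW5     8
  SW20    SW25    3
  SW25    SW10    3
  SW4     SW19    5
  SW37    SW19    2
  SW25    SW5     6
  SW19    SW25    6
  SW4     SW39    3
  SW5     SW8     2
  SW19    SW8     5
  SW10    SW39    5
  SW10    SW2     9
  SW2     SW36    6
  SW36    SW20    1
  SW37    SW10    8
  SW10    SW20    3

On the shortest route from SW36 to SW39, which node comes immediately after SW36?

Candidate routes:
SW36–SW21–SW3–SW10–SW4–SW39: 1+3+1+1+3 = 9
SW36–SW20–SW3–SW10–SW39: 1+2+1+5 = 9
SW36–SW20–SW10–SW4–SW39: 1+3+1+3 = 8
SW36–SW20–SW10–SW39: 1+3+5 = 9
Cheapest is SW36–SW20–SW10–SW4–SW39 at 8.
So from SW36 the first move is to SW20.

SW20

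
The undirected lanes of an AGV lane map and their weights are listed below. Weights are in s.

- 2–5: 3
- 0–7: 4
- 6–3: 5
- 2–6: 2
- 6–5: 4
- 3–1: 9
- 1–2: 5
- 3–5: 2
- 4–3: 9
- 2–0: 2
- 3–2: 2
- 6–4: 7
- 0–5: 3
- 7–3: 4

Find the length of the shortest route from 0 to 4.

11 s

Shortest distances from 0:
0: 0
2: 2  (via 0)
5: 3  (via 0)
3: 4  (via 2)
6: 4  (via 2)
7: 4  (via 0)
1: 7  (via 2)
4: 11  (via 6)
Shortest route: 0 → 2 → 6 → 4 = 11 s.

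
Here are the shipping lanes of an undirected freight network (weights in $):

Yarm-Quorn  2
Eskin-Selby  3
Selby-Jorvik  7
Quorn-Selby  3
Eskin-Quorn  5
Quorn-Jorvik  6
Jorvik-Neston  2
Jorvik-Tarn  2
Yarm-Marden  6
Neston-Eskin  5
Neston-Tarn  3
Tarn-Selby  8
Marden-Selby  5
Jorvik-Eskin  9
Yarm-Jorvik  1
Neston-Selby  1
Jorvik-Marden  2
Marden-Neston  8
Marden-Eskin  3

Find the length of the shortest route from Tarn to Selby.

Settle nodes by increasing distance from Tarn:
Tarn: 0
Jorvik: 2  (via Tarn)
Yarm: 3  (via Jorvik)
Neston: 3  (via Tarn)
Selby: 4  (via Neston)
Shortest route: Tarn → Neston → Selby = $4.

$4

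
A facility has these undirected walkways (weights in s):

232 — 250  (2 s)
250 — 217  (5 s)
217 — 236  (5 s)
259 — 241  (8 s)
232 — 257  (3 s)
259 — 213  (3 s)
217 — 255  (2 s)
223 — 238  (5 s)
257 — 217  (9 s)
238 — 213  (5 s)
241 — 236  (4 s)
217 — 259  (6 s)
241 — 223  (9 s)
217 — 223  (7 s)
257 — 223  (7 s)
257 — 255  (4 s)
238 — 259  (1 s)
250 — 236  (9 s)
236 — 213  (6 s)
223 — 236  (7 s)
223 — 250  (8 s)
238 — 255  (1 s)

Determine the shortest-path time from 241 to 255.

Compare a few routes:
241 - 259 - 238 - 255: 8+1+1 = 10
241 - 236 - 217 - 255: 4+5+2 = 11
The minimum is 10 s via 241 - 259 - 238 - 255.

10 s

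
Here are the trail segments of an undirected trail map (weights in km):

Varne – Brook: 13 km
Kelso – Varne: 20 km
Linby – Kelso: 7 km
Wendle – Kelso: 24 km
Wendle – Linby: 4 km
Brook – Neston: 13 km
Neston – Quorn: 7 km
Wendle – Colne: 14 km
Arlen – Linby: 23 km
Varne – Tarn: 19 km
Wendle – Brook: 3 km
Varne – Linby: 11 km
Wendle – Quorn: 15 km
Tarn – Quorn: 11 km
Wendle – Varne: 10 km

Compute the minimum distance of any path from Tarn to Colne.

Settle nodes by increasing distance from Tarn:
Tarn: 0
Quorn: 11  (via Tarn)
Neston: 18  (via Quorn)
Varne: 19  (via Tarn)
Wendle: 26  (via Quorn)
Brook: 29  (via Wendle)
Linby: 30  (via Varne)
Kelso: 37  (via Linby)
Colne: 40  (via Wendle)
Shortest route: Tarn–Quorn–Wendle–Colne = 40 km.

40 km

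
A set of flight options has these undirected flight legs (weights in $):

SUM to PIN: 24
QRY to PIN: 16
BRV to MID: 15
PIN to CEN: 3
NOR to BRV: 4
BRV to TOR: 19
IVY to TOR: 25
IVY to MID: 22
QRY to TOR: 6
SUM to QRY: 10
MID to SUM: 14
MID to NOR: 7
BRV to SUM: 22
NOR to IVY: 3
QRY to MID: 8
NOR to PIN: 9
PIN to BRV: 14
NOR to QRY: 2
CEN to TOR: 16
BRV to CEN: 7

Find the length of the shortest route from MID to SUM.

Compare a few routes:
MID → SUM: 14 = 14
MID → NOR → QRY → SUM: 7+2+10 = 19
MID → QRY → SUM: 8+10 = 18
Cheapest is MID → SUM at $14.

$14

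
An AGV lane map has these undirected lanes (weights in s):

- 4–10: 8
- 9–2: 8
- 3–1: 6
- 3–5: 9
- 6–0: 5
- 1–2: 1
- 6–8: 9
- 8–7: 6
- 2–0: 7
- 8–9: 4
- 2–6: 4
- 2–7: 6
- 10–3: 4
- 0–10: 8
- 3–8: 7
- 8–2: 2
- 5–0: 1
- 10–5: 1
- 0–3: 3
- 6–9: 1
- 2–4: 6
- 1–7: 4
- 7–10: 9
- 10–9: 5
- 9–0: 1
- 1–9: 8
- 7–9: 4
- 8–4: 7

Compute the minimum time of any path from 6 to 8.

Running Dijkstra from 6:
6: 0
9: 1  (via 6)
0: 2  (via 9)
5: 3  (via 0)
2: 4  (via 6)
10: 4  (via 5)
1: 5  (via 2)
3: 5  (via 0)
7: 5  (via 9)
8: 5  (via 9)
Shortest route: 6–9–8 = 5 s.

5 s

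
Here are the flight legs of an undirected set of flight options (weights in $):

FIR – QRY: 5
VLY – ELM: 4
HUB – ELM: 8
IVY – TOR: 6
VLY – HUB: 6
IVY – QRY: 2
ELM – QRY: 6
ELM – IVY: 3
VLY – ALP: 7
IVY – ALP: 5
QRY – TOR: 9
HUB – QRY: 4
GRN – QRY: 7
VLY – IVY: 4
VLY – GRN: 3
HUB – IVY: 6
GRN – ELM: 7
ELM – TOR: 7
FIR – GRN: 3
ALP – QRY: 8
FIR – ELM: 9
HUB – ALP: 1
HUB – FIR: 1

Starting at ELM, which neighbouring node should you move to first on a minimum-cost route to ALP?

IVY

Candidate routes:
ELM → IVY → HUB → ALP: 3+6+1 = 10
ELM → IVY → ALP: 3+5 = 8
ELM → HUB → ALP: 8+1 = 9
ELM → IVY → QRY → HUB → ALP: 3+2+4+1 = 10
The minimum is $8 via ELM → IVY → ALP.
So from ELM the first move is to IVY.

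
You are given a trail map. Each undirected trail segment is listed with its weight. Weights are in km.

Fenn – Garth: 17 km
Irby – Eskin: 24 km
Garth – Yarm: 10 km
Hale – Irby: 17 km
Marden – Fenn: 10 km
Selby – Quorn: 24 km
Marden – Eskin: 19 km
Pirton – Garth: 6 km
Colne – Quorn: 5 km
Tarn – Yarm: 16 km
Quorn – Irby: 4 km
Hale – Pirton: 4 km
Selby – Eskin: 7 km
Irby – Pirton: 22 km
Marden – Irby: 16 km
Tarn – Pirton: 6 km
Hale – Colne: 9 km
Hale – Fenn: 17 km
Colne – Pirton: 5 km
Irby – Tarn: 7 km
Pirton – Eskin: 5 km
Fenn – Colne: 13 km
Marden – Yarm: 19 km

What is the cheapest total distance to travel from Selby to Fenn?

30 km

Candidate routes:
Selby–Eskin–Pirton–Colne–Fenn: 7+5+5+13 = 30
Selby–Eskin–Pirton–Hale–Fenn: 7+5+4+17 = 33
The minimum is 30 km via Selby–Eskin–Pirton–Colne–Fenn.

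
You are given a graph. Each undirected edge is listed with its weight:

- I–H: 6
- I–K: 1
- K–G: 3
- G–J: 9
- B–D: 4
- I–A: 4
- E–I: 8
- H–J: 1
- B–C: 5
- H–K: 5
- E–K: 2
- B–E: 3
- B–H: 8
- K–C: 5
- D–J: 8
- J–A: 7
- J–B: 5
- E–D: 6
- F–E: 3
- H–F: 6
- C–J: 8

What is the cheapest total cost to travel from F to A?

10

Shortest distances from F:
F: 0
E: 3  (via F)
K: 5  (via E)
B: 6  (via E)
H: 6  (via F)
I: 6  (via K)
J: 7  (via H)
G: 8  (via K)
D: 9  (via E)
A: 10  (via I)
Shortest route: F → E → K → I → A = 10.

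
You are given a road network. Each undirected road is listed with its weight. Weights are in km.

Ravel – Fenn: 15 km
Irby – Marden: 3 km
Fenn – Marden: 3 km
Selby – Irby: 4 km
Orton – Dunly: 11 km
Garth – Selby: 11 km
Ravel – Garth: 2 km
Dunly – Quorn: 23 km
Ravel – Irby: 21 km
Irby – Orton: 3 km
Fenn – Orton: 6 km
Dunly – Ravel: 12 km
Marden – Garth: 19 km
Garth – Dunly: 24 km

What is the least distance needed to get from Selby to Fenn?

10 km

Settle nodes by increasing distance from Selby:
Selby: 0
Irby: 4  (via Selby)
Marden: 7  (via Irby)
Orton: 7  (via Irby)
Fenn: 10  (via Marden)
Shortest route: Selby → Irby → Marden → Fenn = 10 km.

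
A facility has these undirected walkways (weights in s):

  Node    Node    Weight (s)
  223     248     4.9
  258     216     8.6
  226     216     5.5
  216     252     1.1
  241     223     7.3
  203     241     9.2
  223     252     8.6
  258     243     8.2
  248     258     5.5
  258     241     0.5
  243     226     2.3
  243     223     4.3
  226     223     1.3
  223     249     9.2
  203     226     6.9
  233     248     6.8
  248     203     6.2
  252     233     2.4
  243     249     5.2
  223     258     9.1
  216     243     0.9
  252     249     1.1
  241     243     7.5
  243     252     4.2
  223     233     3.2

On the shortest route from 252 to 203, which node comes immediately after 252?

216

Compare a few routes:
252 - 233 - 223 - 226 - 203: 2.4+3.2+1.3+6.9 = 13.8
252 - 216 - 243 - 226 - 203: 1.1+0.9+2.3+6.9 = 11.2
252 - 216 - 226 - 203: 1.1+5.5+6.9 = 13.5
252 - 243 - 226 - 203: 4.2+2.3+6.9 = 13.4
Cheapest is 252 - 216 - 243 - 226 - 203 at 11.2 s.
So from 252 the first move is to 216.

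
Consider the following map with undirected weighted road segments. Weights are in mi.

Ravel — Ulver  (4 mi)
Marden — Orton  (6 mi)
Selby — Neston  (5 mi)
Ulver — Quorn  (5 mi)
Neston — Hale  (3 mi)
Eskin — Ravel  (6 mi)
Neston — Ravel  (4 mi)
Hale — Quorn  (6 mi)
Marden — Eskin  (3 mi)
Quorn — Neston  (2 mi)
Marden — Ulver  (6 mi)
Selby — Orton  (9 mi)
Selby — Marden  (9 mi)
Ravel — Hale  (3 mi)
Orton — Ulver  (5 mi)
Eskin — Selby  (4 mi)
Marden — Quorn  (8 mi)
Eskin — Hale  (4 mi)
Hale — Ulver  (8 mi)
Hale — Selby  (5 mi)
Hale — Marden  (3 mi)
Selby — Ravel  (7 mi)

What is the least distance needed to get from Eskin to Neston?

Settle nodes by increasing distance from Eskin:
Eskin: 0
Marden: 3  (via Eskin)
Hale: 4  (via Eskin)
Selby: 4  (via Eskin)
Ravel: 6  (via Eskin)
Neston: 7  (via Hale)
Shortest route: Eskin → Hale → Neston = 7 mi.

7 mi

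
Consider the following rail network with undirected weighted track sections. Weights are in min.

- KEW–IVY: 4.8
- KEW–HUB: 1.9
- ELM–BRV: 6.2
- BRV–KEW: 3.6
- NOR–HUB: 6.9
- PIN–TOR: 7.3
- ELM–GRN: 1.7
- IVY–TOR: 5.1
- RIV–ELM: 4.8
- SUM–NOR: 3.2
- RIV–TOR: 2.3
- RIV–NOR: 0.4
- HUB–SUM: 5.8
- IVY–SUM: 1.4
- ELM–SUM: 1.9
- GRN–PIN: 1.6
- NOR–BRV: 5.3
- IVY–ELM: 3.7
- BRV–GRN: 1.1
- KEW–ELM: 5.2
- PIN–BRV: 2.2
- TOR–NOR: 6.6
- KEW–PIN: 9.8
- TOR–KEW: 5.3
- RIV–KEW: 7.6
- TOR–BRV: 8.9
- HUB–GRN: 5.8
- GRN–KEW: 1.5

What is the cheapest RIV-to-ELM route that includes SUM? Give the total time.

Shortest RIV→SUM: RIV–NOR–SUM = 3.6
Shortest SUM→ELM: SUM–ELM = 1.9
Total via SUM: 3.6 + 1.9 = 5.5 min.

5.5 min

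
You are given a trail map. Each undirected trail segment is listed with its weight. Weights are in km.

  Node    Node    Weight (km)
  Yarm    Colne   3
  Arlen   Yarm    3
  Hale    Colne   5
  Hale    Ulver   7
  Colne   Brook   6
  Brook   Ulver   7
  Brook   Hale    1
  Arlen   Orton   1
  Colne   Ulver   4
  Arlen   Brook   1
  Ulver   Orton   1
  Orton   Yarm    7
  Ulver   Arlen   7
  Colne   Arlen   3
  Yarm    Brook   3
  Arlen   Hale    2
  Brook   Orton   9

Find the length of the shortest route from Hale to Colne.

5 km

Enumerating some paths:
Hale → Brook → Colne: 1+6 = 7
Hale → Colne: 5 = 5
Hale → Brook → Yarm → Colne: 1+3+3 = 7
Cheapest is Hale → Colne at 5 km.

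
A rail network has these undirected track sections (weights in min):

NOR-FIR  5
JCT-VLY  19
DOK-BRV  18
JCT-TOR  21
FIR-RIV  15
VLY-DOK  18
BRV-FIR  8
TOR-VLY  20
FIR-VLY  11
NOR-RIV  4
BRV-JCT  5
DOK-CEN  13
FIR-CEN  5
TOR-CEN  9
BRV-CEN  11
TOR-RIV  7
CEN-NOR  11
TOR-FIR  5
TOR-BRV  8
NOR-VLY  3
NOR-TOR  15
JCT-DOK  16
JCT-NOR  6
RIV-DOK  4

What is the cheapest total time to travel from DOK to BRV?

18 min

Shortest distances from DOK:
DOK: 0
RIV: 4  (via DOK)
NOR: 8  (via RIV)
VLY: 11  (via NOR)
TOR: 11  (via RIV)
CEN: 13  (via DOK)
FIR: 13  (via NOR)
JCT: 14  (via NOR)
BRV: 18  (via DOK)
Shortest route: DOK–BRV = 18 min.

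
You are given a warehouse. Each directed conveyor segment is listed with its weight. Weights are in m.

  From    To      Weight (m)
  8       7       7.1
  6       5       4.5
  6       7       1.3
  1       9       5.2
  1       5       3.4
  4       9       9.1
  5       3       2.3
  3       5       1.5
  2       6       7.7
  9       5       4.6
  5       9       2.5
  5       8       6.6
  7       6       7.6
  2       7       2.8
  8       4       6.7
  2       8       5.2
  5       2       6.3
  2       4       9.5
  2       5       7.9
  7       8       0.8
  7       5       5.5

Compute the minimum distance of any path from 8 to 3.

14.9 m

Candidate routes:
8 - 4 - 9 - 5 - 3: 6.7+9.1+4.6+2.3 = 22.7
8 - 7 - 6 - 5 - 3: 7.1+7.6+4.5+2.3 = 21.5
8 - 7 - 5 - 3: 7.1+5.5+2.3 = 14.9
The minimum is 14.9 m via 8 - 7 - 5 - 3.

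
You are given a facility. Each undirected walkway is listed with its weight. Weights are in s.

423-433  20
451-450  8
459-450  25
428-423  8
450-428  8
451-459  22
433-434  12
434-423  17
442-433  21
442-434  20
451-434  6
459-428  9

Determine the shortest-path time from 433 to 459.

Enumerating some paths:
433–423–428–459: 20+8+9 = 37
433–434–451–459: 12+6+22 = 40
The minimum is 37 s via 433–423–428–459.

37 s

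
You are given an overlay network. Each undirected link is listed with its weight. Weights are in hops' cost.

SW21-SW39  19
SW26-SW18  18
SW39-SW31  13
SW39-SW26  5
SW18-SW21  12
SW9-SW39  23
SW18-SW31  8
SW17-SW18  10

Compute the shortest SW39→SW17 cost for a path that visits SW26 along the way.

33 hops' cost

Best SW39 to SW26: SW39–SW26 costing 5
Shortest SW26→SW17: SW26–SW18–SW17 = 28
Total via SW26: 5 + 28 = 33 hops' cost.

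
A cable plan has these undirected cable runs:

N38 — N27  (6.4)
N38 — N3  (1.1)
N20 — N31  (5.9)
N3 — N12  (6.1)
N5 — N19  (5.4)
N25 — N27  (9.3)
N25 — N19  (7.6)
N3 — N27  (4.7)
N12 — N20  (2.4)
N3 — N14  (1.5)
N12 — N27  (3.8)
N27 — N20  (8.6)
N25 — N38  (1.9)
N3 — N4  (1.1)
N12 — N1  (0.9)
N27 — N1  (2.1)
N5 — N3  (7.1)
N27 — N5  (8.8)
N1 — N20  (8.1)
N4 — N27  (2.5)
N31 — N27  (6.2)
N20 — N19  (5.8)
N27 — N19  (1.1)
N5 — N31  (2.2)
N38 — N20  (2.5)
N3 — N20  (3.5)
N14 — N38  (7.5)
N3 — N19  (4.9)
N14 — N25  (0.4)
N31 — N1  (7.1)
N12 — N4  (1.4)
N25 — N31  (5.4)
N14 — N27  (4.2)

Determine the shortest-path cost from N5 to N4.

8.2

Running Dijkstra from N5:
N5: 0
N31: 2.2  (via N5)
N19: 5.4  (via N5)
N27: 6.5  (via N19)
N3: 7.1  (via N5)
N25: 7.6  (via N31)
N14: 8  (via N25)
N20: 8.1  (via N31)
N38: 8.2  (via N3)
N4: 8.2  (via N3)
Shortest route: N5–N3–N4 = 8.2.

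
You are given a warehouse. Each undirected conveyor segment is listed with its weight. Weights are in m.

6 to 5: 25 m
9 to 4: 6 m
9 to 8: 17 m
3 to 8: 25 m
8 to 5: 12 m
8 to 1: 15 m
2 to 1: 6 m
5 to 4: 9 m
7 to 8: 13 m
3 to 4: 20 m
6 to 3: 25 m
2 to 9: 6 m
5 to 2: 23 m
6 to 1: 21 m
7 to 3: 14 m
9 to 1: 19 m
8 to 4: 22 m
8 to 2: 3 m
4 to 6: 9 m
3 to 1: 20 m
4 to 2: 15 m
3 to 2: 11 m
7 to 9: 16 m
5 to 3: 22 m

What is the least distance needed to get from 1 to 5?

21 m

Shortest distances from 1:
1: 0
2: 6  (via 1)
8: 9  (via 2)
9: 12  (via 2)
3: 17  (via 2)
4: 18  (via 9)
5: 21  (via 8)
Shortest route: 1 → 2 → 8 → 5 = 21 m.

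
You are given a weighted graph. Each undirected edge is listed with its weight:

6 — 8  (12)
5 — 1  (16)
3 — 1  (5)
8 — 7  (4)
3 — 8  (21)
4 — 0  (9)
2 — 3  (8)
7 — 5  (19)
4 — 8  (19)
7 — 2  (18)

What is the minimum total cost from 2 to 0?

50

Shortest distances from 2:
2: 0
3: 8  (via 2)
1: 13  (via 3)
7: 18  (via 2)
8: 22  (via 7)
5: 29  (via 1)
6: 34  (via 8)
4: 41  (via 8)
0: 50  (via 4)
Shortest route: 2 → 7 → 8 → 4 → 0 = 50.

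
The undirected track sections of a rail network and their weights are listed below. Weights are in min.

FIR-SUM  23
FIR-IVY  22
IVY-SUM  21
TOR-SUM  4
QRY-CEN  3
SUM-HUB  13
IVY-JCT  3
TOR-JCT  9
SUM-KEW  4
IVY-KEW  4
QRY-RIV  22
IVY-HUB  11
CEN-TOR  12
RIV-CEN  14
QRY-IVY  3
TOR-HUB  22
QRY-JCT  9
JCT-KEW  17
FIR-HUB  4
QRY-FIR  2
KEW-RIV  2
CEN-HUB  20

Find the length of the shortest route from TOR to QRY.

Settle nodes by increasing distance from TOR:
TOR: 0
SUM: 4  (via TOR)
KEW: 8  (via SUM)
JCT: 9  (via TOR)
RIV: 10  (via KEW)
CEN: 12  (via TOR)
IVY: 12  (via KEW)
QRY: 15  (via CEN)
Shortest route: TOR–CEN–QRY = 15 min.

15 min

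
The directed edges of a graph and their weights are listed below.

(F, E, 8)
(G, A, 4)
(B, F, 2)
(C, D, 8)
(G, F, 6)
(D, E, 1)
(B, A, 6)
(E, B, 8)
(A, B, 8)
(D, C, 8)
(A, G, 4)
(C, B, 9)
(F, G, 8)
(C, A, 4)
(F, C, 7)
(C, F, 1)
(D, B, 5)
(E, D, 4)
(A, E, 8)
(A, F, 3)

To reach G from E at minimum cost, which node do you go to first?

Candidate routes:
E → D → B → F → G: 4+5+2+8 = 19
E → B → F → G: 8+2+8 = 18
E → D → B → A → G: 4+5+6+4 = 19
E → D → C → A → G: 4+8+4+4 = 20
Cheapest is E → B → F → G at 18.
So from E the first move is to B.

B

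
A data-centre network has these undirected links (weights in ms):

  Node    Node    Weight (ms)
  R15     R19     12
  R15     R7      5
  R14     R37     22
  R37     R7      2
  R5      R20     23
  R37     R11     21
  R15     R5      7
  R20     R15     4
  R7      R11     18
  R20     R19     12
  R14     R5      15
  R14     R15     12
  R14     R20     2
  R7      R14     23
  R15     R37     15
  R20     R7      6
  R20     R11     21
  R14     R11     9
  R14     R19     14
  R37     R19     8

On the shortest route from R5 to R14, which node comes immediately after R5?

Enumerating some paths:
R5–R15–R7–R20–R14: 7+5+6+2 = 20
R5–R14: 15 = 15
R5–R15–R14: 7+12 = 19
R5–R15–R20–R14: 7+4+2 = 13
The minimum is 13 ms via R5–R15–R20–R14.
So from R5 the first move is to R15.

R15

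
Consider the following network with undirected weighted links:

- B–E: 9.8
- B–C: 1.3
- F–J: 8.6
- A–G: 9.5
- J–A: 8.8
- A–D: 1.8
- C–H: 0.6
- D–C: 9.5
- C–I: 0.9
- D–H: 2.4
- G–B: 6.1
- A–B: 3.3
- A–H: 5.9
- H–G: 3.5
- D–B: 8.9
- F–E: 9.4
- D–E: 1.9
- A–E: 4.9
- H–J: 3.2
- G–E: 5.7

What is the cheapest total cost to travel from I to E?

5.8

Enumerating some paths:
I - C - B - A - D - E: 0.9+1.3+3.3+1.8+1.9 = 9.2
I - C - H - D - E: 0.9+0.6+2.4+1.9 = 5.8
The minimum is 5.8 via I - C - H - D - E.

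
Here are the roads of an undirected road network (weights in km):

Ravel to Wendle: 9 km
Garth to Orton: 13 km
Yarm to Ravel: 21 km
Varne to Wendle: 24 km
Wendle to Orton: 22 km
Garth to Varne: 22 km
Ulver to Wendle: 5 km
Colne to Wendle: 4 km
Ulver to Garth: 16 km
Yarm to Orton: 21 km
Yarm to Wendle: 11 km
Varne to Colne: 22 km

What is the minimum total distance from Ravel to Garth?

30 km

Enumerating some paths:
Ravel–Wendle–Yarm–Orton–Garth: 9+11+21+13 = 54
Ravel–Yarm–Wendle–Ulver–Garth: 21+11+5+16 = 53
Ravel–Wendle–Orton–Garth: 9+22+13 = 44
Ravel–Wendle–Ulver–Garth: 9+5+16 = 30
The minimum is 30 km via Ravel–Wendle–Ulver–Garth.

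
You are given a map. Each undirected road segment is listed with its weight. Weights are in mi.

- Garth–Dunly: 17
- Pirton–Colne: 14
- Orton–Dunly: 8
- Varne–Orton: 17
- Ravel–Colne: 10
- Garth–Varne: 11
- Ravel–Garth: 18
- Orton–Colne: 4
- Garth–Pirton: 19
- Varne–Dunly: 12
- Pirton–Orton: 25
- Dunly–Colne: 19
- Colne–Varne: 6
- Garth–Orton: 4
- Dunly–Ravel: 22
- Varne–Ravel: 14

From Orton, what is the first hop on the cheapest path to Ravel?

Colne

Candidate routes:
Orton → Garth → Ravel: 4+18 = 22
Orton → Colne → Ravel: 4+10 = 14
Cheapest is Orton → Colne → Ravel at 14 mi.
So from Orton the first move is to Colne.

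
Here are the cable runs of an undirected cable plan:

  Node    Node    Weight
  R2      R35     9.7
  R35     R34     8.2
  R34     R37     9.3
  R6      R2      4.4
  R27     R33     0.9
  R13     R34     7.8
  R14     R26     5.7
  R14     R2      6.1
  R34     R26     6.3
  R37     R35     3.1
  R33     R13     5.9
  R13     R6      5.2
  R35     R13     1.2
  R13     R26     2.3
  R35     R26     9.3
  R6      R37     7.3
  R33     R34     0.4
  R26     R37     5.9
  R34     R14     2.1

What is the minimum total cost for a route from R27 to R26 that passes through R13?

9.1

Best R27 to R13: R27–R33–R13 costing 6.8
Best R13 to R26: R13–R26 costing 2.3
Total via R13: 6.8 + 2.3 = 9.1.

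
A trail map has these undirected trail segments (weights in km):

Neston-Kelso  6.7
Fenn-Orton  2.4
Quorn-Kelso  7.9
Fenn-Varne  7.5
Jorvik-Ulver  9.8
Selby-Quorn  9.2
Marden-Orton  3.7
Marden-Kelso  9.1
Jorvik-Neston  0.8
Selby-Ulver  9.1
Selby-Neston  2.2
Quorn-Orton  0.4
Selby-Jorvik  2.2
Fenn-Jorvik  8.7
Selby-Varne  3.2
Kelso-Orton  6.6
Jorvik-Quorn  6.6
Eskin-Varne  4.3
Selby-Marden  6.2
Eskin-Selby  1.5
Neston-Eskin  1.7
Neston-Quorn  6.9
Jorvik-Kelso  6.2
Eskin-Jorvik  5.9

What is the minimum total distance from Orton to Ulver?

Shortest distances from Orton:
Orton: 0
Quorn: 0.4  (via Orton)
Fenn: 2.4  (via Orton)
Marden: 3.7  (via Orton)
Kelso: 6.6  (via Orton)
Jorvik: 7  (via Quorn)
Neston: 7.3  (via Quorn)
Eskin: 9  (via Neston)
Selby: 9.2  (via Jorvik)
Varne: 9.9  (via Fenn)
Ulver: 16.8  (via Jorvik)
Shortest route: Orton → Quorn → Jorvik → Ulver = 16.8 km.

16.8 km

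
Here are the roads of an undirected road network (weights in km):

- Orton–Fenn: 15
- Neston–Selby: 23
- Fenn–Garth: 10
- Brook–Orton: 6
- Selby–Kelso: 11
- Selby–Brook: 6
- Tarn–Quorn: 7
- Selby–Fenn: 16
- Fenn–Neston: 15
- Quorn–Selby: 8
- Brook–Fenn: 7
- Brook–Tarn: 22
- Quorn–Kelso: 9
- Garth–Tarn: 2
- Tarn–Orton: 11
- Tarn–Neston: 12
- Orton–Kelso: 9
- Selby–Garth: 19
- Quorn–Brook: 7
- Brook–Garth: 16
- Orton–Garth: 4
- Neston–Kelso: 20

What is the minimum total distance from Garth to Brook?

10 km

Shortest distances from Garth:
Garth: 0
Tarn: 2  (via Garth)
Orton: 4  (via Garth)
Quorn: 9  (via Tarn)
Fenn: 10  (via Garth)
Brook: 10  (via Orton)
Shortest route: Garth–Orton–Brook = 10 km.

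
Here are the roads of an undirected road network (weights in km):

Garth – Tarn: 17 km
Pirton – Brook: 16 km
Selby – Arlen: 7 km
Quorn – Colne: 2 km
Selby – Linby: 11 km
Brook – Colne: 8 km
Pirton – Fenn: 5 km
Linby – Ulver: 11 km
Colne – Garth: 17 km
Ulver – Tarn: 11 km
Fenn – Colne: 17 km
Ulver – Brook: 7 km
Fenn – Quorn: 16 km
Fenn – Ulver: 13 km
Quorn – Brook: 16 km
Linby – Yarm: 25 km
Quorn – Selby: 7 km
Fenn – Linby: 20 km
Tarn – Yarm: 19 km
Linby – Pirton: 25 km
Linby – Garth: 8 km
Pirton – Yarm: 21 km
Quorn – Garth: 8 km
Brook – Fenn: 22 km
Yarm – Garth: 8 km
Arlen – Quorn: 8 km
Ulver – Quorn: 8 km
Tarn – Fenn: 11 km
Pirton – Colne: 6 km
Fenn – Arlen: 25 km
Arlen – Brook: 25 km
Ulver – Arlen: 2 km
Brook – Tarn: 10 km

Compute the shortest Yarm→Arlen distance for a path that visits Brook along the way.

35 km

Best Yarm to Brook: Yarm–Garth–Quorn–Colne–Brook costing 26
Best Brook to Arlen: Brook–Ulver–Arlen costing 9
Total via Brook: 26 + 9 = 35 km.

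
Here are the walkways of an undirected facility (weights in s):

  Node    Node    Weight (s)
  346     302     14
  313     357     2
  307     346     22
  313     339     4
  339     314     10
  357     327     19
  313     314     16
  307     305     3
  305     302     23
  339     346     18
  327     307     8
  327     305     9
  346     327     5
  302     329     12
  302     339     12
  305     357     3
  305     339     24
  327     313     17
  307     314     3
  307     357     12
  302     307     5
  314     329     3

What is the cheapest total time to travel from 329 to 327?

14 s

Compare a few routes:
329 - 314 - 307 - 327: 3+3+8 = 14
329 - 314 - 307 - 305 - 327: 3+3+3+9 = 18
The minimum is 14 s via 329 - 314 - 307 - 327.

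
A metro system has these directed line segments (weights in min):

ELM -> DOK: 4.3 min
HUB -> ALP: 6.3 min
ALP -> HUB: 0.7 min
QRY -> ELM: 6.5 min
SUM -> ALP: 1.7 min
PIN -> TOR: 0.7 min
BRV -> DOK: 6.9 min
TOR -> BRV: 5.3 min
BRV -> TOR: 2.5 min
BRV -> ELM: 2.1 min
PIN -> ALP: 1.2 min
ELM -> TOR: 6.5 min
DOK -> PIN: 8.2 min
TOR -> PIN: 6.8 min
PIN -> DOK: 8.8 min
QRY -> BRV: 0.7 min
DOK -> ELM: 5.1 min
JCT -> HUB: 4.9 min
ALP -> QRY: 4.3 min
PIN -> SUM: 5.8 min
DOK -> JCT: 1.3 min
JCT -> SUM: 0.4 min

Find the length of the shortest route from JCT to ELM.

9.2 min

Running Dijkstra from JCT:
JCT: 0
SUM: 0.4  (via JCT)
ALP: 2.1  (via SUM)
HUB: 2.8  (via ALP)
QRY: 6.4  (via ALP)
BRV: 7.1  (via QRY)
ELM: 9.2  (via BRV)
Shortest route: JCT → SUM → ALP → QRY → BRV → ELM = 9.2 min.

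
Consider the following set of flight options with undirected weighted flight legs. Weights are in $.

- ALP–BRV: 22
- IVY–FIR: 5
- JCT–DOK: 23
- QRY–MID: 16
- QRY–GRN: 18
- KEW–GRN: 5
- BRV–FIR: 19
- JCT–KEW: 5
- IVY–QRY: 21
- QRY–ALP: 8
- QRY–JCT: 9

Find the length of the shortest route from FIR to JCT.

$35

Shortest distances from FIR:
FIR: 0
IVY: 5  (via FIR)
BRV: 19  (via FIR)
QRY: 26  (via IVY)
ALP: 34  (via QRY)
JCT: 35  (via QRY)
Shortest route: FIR–IVY–QRY–JCT = $35.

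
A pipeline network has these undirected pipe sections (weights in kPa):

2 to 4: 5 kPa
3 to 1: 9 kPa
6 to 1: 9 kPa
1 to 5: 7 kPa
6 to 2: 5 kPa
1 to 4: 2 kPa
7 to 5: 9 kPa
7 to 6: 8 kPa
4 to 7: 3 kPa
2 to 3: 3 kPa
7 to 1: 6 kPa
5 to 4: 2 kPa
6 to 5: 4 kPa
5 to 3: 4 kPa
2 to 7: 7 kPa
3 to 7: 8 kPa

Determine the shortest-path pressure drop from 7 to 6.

8 kPa

Enumerating some paths:
7–6: 8 = 8
7–4–5–6: 3+2+4 = 9
7–2–6: 7+5 = 12
The minimum is 8 kPa via 7–6.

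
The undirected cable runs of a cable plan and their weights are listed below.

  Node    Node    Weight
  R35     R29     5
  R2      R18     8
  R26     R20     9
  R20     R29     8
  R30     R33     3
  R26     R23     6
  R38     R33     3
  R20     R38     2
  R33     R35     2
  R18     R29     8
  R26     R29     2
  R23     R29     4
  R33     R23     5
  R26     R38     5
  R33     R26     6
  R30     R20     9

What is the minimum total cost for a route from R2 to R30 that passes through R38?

29

Shortest R2→R38: R2 → R18 → R29 → R26 → R38 = 23
Best R38 to R30: R38 → R33 → R30 costing 6
Total via R38: 23 + 6 = 29.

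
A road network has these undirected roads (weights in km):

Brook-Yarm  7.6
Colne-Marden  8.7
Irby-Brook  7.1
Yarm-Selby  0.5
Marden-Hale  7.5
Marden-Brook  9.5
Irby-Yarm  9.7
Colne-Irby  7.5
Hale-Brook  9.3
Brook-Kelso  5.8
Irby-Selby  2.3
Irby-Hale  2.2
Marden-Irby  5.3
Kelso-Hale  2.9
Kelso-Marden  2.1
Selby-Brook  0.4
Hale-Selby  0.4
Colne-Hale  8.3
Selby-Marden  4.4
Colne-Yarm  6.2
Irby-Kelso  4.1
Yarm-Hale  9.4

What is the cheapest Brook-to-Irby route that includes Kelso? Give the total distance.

Shortest Brook→Kelso: Brook → Selby → Hale → Kelso = 3.7
Shortest Kelso→Irby: Kelso → Irby = 4.1
Total via Kelso: 3.7 + 4.1 = 7.8 km.

7.8 km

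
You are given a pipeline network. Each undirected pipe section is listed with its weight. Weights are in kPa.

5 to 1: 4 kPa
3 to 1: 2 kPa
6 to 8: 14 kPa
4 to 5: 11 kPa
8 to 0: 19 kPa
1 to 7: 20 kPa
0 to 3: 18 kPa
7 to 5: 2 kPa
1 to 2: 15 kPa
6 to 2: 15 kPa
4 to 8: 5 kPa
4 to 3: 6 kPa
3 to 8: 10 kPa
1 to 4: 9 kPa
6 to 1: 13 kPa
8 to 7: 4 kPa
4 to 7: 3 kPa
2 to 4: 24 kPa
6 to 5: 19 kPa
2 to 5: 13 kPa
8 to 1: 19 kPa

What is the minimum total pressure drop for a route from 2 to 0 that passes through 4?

Best 2 to 4: 2 → 5 → 7 → 4 costing 18
Shortest 4→0: 4 → 8 → 0 = 24
Total via 4: 18 + 24 = 42 kPa.

42 kPa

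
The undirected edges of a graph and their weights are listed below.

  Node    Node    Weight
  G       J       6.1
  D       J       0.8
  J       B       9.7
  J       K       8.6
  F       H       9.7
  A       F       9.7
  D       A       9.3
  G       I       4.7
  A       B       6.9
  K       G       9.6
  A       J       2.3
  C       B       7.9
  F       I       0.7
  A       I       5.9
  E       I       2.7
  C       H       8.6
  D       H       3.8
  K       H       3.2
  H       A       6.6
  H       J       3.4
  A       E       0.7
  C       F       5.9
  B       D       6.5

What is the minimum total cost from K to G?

Settle nodes by increasing distance from K:
K: 0
H: 3.2  (via K)
J: 6.6  (via H)
D: 7  (via H)
A: 8.9  (via J)
E: 9.6  (via A)
G: 9.6  (via K)
Shortest route: K–G = 9.6.

9.6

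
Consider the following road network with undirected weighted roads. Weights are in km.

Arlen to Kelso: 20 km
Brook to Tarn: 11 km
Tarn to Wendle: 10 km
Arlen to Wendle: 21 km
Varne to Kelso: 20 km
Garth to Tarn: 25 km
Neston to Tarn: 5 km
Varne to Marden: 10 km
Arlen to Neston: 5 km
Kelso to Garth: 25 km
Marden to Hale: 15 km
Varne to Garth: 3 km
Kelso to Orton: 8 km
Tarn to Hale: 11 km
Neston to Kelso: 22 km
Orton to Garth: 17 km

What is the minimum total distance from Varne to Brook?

39 km

Compare a few routes:
Varne → Marden → Hale → Tarn → Brook: 10+15+11+11 = 47
Varne → Garth → Tarn → Brook: 3+25+11 = 39
Cheapest is Varne → Garth → Tarn → Brook at 39 km.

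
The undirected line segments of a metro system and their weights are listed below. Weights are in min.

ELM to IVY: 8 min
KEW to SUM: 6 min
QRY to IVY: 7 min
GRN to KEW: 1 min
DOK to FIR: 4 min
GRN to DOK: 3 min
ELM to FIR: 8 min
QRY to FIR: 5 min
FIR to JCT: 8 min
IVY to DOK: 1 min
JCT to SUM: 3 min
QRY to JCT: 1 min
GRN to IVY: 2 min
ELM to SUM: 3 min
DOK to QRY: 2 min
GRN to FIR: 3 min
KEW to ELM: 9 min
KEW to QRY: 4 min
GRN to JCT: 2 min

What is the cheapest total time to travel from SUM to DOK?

Shortest distances from SUM:
SUM: 0
JCT: 3  (via SUM)
ELM: 3  (via SUM)
QRY: 4  (via JCT)
GRN: 5  (via JCT)
DOK: 6  (via QRY)
Shortest route: SUM–JCT–QRY–DOK = 6 min.

6 min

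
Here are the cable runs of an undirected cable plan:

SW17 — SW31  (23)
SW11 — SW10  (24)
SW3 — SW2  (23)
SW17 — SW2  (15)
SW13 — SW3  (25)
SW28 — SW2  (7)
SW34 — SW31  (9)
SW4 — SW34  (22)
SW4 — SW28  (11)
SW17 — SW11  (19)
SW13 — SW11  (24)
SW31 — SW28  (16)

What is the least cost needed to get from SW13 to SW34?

75

Compare a few routes:
SW13 - SW3 - SW2 - SW28 - SW4 - SW34: 25+23+7+11+22 = 88
SW13 - SW3 - SW2 - SW28 - SW31 - SW34: 25+23+7+16+9 = 80
SW13 - SW11 - SW17 - SW31 - SW34: 24+19+23+9 = 75
SW13 - SW11 - SW17 - SW2 - SW28 - SW31 - SW34: 24+19+15+7+16+9 = 90
The minimum is 75 via SW13 - SW11 - SW17 - SW31 - SW34.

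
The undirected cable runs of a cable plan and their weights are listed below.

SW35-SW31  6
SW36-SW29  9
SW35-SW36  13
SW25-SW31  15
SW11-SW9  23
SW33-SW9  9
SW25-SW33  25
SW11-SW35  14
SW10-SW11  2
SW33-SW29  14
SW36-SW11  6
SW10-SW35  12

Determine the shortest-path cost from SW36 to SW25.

34

Compare a few routes:
SW36–SW11–SW10–SW35–SW31–SW25: 6+2+12+6+15 = 41
SW36–SW35–SW31–SW25: 13+6+15 = 34
The minimum is 34 via SW36–SW35–SW31–SW25.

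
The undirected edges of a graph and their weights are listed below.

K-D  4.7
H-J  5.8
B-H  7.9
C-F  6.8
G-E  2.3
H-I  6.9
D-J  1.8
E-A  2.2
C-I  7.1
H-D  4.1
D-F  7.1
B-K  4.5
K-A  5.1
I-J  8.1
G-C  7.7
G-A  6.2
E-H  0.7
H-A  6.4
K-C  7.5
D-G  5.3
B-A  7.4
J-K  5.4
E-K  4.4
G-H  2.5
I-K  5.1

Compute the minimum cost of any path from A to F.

14.1

Enumerating some paths:
A–E–H–D–F: 2.2+0.7+4.1+7.1 = 14.1
A–E–G–D–F: 2.2+2.3+5.3+7.1 = 16.9
The minimum is 14.1 via A–E–H–D–F.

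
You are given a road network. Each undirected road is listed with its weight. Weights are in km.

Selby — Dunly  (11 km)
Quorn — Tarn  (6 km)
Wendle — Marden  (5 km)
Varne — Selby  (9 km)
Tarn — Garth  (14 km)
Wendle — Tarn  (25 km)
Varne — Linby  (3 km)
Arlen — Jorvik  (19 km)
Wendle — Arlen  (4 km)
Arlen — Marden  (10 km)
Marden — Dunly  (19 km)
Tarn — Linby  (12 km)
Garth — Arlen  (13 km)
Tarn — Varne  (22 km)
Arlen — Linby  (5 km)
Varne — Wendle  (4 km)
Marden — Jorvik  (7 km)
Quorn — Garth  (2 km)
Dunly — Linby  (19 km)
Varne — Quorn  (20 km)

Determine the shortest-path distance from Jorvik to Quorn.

31 km

Shortest distances from Jorvik:
Jorvik: 0
Marden: 7  (via Jorvik)
Wendle: 12  (via Marden)
Arlen: 16  (via Wendle)
Varne: 16  (via Wendle)
Linby: 19  (via Varne)
Selby: 25  (via Varne)
Dunly: 26  (via Marden)
Garth: 29  (via Arlen)
Quorn: 31  (via Garth)
Shortest route: Jorvik–Marden–Wendle–Arlen–Garth–Quorn = 31 km.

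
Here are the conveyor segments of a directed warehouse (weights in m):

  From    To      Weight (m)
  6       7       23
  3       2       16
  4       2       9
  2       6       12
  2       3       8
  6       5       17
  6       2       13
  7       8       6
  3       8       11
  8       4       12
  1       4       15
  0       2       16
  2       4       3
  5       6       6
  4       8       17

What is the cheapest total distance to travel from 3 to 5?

Candidate routes:
3 → 2 → 6 → 5: 16+12+17 = 45
3 → 8 → 4 → 2 → 6 → 5: 11+12+9+12+17 = 61
The minimum is 45 m via 3 → 2 → 6 → 5.

45 m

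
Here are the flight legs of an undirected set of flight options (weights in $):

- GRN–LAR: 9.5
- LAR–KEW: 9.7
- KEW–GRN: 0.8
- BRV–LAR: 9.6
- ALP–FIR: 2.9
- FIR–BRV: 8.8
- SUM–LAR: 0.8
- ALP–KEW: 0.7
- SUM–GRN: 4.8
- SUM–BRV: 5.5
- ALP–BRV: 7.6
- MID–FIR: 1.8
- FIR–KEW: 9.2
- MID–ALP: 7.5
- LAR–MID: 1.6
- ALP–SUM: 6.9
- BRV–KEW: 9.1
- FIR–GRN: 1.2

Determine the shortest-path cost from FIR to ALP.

$2.7

Compare a few routes:
FIR - ALP: 2.9 = 2.9
FIR - GRN - KEW - ALP: 1.2+0.8+0.7 = 2.7
The minimum is $2.7 via FIR - GRN - KEW - ALP.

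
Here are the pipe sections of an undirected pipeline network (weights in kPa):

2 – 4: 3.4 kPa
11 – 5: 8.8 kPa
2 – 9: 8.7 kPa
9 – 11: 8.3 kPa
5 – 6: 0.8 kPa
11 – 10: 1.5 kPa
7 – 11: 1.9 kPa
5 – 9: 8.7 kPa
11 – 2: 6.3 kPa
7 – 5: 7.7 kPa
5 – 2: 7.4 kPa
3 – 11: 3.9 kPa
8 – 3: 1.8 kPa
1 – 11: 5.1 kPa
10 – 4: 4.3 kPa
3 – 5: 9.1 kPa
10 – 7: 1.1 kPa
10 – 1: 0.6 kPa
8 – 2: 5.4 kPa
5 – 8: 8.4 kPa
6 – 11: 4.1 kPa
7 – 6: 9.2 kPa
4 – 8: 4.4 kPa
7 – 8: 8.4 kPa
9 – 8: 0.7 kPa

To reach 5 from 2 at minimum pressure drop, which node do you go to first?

Enumerating some paths:
2 - 5: 7.4 = 7.4
2 - 8 - 5: 5.4+8.4 = 13.8
2 - 11 - 6 - 5: 6.3+4.1+0.8 = 11.2
2 - 4 - 10 - 11 - 6 - 5: 3.4+4.3+1.5+4.1+0.8 = 14.1
Cheapest is 2 - 5 at 7.4 kPa.
So from 2 the first move is to 5.

5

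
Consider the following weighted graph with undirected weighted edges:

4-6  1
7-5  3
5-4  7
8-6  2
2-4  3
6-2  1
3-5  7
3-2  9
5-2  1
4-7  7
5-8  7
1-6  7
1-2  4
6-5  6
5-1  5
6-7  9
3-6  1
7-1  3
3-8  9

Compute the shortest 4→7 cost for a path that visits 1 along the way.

Shortest 4→1: 4–6–2–1 = 6
Shortest 1→7: 1–7 = 3
Total via 1: 6 + 3 = 9.

9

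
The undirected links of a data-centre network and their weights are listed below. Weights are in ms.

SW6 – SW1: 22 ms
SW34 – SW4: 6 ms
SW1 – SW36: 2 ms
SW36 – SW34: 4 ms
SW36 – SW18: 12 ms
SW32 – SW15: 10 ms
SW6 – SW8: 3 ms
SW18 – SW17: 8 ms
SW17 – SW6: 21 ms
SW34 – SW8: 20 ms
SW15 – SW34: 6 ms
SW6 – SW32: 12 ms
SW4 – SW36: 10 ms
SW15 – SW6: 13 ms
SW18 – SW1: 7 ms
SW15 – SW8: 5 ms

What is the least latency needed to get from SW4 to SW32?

22 ms

Settle nodes by increasing distance from SW4:
SW4: 0
SW34: 6  (via SW4)
SW36: 10  (via SW4)
SW15: 12  (via SW34)
SW1: 12  (via SW36)
SW8: 17  (via SW15)
SW18: 19  (via SW1)
SW6: 20  (via SW8)
SW32: 22  (via SW15)
Shortest route: SW4 → SW34 → SW15 → SW32 = 22 ms.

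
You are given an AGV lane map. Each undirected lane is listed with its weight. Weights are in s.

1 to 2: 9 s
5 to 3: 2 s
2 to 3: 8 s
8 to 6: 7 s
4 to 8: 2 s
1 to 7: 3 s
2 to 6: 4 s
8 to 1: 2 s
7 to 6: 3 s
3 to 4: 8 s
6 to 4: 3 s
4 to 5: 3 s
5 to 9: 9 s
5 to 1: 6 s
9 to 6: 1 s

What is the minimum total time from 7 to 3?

Settle nodes by increasing distance from 7:
7: 0
1: 3  (via 7)
6: 3  (via 7)
9: 4  (via 6)
8: 5  (via 1)
4: 6  (via 6)
2: 7  (via 6)
5: 9  (via 1)
3: 11  (via 5)
Shortest route: 7–1–5–3 = 11 s.

11 s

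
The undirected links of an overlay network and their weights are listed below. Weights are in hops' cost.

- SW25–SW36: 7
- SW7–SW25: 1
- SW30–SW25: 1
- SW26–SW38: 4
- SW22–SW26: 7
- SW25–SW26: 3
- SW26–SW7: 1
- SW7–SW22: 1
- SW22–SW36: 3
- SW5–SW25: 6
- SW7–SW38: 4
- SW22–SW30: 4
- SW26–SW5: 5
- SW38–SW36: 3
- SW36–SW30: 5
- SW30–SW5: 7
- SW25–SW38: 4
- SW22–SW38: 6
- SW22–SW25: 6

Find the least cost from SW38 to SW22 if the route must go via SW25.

Shortest SW38→SW25: SW38–SW25 = 4
Best SW25 to SW22: SW25–SW7–SW22 costing 2
Total via SW25: 4 + 2 = 6 hops' cost.

6 hops' cost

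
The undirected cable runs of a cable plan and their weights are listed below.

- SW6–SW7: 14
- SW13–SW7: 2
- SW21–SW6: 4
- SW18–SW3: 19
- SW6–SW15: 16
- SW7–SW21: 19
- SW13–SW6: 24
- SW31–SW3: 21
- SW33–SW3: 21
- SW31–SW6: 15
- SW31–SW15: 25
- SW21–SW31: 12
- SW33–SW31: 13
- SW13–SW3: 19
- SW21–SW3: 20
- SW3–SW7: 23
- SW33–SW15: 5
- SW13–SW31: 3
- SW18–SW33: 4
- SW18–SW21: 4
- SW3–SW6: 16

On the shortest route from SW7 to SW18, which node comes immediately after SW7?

SW13

Candidate routes:
SW7 - SW13 - SW31 - SW21 - SW18: 2+3+12+4 = 21
SW7 - SW13 - SW31 - SW33 - SW18: 2+3+13+4 = 22
SW7 - SW6 - SW21 - SW18: 14+4+4 = 22
The minimum is 21 via SW7 - SW13 - SW31 - SW21 - SW18.
So from SW7 the first move is to SW13.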